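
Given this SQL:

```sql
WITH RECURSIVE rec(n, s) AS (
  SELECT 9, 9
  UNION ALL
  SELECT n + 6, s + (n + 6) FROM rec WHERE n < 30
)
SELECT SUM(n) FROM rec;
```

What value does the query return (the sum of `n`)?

Base: n=9, s=9.
Iteration 1: 9 < 30 holds -> n = 9 + 6 = 15, s = 9 + 15 = 24.
Iteration 2: 15 < 30 holds -> n = 15 + 6 = 21, s = 24 + 21 = 45.
Iteration 3: 21 < 30 holds -> n = 21 + 6 = 27, s = 45 + 27 = 72.
Iteration 4: 27 < 30 holds -> n = 27 + 6 = 33, s = 72 + 33 = 105.
Iteration 5: 33 < 30 fails; recursion stops.
SUM(n) = 9 + 15 + 21 + 27 + 33 = 105.

105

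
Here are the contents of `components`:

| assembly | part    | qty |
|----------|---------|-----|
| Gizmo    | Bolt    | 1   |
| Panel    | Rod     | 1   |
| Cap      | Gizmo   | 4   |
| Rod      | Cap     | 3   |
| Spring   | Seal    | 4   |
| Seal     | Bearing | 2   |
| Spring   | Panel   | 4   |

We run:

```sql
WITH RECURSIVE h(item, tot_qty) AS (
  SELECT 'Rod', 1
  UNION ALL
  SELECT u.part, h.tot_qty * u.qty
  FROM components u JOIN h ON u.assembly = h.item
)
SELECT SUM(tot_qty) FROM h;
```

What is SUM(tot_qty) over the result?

Base: (Rod, tot_qty=1).
Iteration 1: components of {Rod} -> Cap = 1*3 = 3.
Iteration 2: components of {Cap} -> Gizmo = 3*4 = 12.
Iteration 3: components of {Gizmo} -> Bolt = 12*1 = 12.
Iteration 4: no further components; recursion stops.
SUM(tot_qty) = 1 + 3 + 12 + 12 = 28.

28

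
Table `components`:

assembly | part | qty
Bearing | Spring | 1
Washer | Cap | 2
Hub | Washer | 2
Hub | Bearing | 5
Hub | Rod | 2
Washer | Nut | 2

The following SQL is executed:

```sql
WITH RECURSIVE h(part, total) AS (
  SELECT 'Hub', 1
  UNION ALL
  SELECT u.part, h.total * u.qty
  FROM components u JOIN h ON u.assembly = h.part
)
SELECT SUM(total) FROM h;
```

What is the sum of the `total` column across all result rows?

23

Base: (Hub, total=1).
Iteration 1: components of {Hub} -> Bearing = 1*5 = 5, Rod = 1*2 = 2, Washer = 1*2 = 2.
Iteration 2: components of {Bearing,Rod,Washer} -> Cap = 2*2 = 4, Nut = 2*2 = 4, Spring = 5*1 = 5.
Iteration 3: no further components; recursion stops.
SUM(total) = 1 + 2 + 5 + 2 + 4 + 4 + 5 = 23.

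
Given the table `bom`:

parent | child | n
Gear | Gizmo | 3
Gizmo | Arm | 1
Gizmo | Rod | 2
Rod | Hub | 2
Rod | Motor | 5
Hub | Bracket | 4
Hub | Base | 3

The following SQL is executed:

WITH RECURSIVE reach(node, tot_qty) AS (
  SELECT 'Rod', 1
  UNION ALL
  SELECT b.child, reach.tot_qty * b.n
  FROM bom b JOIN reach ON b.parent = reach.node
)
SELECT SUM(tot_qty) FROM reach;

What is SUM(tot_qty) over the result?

22

Base: (Rod, tot_qty=1).
Iteration 1: components of {Rod} -> Hub = 1*2 = 2, Motor = 1*5 = 5.
Iteration 2: components of {Hub,Motor} -> Base = 2*3 = 6, Bracket = 2*4 = 8.
Iteration 3: no further components; recursion stops.
SUM(tot_qty) = 1 + 2 + 5 + 8 + 6 = 22.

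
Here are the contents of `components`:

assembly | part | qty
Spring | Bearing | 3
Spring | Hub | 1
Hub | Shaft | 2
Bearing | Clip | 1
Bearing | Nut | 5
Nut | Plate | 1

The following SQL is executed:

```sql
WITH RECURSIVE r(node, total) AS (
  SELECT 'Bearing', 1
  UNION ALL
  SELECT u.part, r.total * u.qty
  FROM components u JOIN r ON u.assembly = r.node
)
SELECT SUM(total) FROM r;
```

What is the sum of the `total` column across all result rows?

Base: (Bearing, total=1).
Iteration 1: components of {Bearing} -> Clip = 1*1 = 1, Nut = 1*5 = 5.
Iteration 2: components of {Clip,Nut} -> Plate = 5*1 = 5.
Iteration 3: no further components; recursion stops.
SUM(total) = 1 + 1 + 5 + 5 = 12.

12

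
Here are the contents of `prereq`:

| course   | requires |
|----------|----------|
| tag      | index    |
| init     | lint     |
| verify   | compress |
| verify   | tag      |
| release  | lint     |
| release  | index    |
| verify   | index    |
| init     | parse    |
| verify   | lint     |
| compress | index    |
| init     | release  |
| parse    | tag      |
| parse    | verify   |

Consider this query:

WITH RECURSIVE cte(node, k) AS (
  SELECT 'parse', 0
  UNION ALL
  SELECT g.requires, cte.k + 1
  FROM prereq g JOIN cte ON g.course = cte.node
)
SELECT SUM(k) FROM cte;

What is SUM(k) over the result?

18

Base: (parse, k=0).
Iteration 1: edges from {parse} -> (tag, k=1), (verify, k=1).
Iteration 2: edges from {tag,verify} -> (compress, k=2), (index, k=2) x2, (lint, k=2), (tag, k=2). [UNION ALL keeps all 5 new rows, including repeats]
Iteration 3: edges from {compress,index,lint,tag} -> (index, k=3) x2. [UNION ALL keeps all 2 new rows, including repeats]
Iteration 4: no outgoing edges from {index}; recursion stops.
SUM(k) = 0 + 1 + 1 + 2 + 2 + 2 + 2 + 2 + 3 + 3 = 18.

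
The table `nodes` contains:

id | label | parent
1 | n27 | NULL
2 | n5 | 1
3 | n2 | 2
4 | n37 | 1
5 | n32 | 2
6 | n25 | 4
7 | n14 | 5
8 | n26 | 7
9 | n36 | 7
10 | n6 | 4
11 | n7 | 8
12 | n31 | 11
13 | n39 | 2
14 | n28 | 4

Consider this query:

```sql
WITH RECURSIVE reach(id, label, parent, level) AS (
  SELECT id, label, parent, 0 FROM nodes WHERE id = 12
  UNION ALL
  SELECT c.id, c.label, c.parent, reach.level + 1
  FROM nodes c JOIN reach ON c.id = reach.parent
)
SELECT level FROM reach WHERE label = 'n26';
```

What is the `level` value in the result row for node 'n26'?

Base: id=12 (n31), parent=11, level 0.
Iteration 1: join on id=11 -> n7 (id 11, parent=8, level 1).
Iteration 2: join on id=8 -> n26 (id 8, parent=7, level 2).
Iteration 3: join on id=7 -> n14 (id 7, parent=5, level 3).
Iteration 4: join on id=5 -> n32 (id 5, parent=2, level 4).
Iteration 5: join on id=2 -> n5 (id 2, parent=1, level 5).
Iteration 6: join on id=1 -> n27 (id 1, parent=NULL, level 6).
Iteration 7: parent is NULL; no match; recursion stops.

2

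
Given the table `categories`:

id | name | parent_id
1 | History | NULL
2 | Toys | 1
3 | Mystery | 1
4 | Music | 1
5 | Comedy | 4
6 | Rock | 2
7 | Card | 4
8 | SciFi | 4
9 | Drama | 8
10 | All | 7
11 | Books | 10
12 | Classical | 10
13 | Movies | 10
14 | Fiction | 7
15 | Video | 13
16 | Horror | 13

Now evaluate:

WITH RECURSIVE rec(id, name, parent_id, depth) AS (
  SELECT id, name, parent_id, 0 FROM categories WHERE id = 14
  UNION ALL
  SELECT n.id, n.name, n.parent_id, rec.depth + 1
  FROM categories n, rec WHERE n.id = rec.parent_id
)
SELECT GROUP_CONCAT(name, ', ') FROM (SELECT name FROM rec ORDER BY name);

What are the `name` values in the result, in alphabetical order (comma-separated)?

Card, Fiction, History, Music

Base: id=14 (Fiction), parent_id=7, depth 0.
Iteration 1: join on id=7 -> Card (id 7, parent_id=4, depth 1).
Iteration 2: join on id=4 -> Music (id 4, parent_id=1, depth 2).
Iteration 3: join on id=1 -> History (id 1, parent_id=NULL, depth 3).
Iteration 4: parent_id is NULL; no match; recursion stops.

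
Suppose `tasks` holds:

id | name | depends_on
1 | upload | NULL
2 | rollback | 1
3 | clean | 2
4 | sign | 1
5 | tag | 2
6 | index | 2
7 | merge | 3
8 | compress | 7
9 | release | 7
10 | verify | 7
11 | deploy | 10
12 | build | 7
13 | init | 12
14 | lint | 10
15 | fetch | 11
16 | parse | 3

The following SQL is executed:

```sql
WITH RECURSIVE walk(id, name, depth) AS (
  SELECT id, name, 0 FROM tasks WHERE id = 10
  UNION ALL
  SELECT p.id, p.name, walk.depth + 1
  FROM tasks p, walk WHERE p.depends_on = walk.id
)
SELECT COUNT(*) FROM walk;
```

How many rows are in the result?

4

Base: id=10 (verify) at depth 0.
Iteration 1: rows with depends_on in {10} -> deploy (id 11, depth 1), lint (id 14, depth 1).
Iteration 2: rows with depends_on in {11,14} -> fetch (id 15, depth 2).
Iteration 3: no rows with depends_on in {15}; recursion stops.
Total rows emitted: 4.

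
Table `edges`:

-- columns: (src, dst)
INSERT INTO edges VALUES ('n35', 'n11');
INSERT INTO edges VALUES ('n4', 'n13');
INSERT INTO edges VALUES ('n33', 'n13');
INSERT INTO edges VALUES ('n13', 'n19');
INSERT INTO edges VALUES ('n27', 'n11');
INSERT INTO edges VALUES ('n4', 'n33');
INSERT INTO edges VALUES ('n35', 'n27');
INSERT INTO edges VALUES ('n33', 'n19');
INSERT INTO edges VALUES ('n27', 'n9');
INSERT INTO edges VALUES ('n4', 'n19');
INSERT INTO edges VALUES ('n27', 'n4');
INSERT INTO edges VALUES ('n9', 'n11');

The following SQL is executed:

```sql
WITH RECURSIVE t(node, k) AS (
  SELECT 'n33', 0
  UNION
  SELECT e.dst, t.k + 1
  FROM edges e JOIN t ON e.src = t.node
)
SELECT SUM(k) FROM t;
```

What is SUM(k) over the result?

Base: (n33, k=0).
Iteration 1: edges from {n33} -> (n13, k=1), (n19, k=1).
Iteration 2: edges from {n13,n19} -> (n19, k=2).
Iteration 3: no outgoing edges from {n19}; recursion stops.
SUM(k) = 0 + 1 + 1 + 2 = 4.

4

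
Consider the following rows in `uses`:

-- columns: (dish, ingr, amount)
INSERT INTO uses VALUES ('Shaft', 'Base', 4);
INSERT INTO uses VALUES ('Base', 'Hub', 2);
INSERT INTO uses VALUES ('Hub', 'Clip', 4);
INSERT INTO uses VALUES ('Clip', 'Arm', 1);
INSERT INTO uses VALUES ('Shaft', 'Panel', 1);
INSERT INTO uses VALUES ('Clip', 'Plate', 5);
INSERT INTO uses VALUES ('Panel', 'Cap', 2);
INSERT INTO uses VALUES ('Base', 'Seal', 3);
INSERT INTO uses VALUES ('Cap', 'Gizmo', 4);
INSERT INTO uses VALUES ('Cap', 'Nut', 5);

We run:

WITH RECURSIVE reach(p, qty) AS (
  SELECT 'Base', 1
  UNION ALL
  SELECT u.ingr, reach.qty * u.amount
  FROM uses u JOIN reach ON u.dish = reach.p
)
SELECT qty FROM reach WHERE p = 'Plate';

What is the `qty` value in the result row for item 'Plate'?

Base: (Base, qty=1).
Iteration 1: components of {Base} -> Hub = 1*2 = 2, Seal = 1*3 = 3.
Iteration 2: components of {Hub,Seal} -> Clip = 2*4 = 8.
Iteration 3: components of {Clip} -> Arm = 8*1 = 8, Plate = 8*5 = 40.
Iteration 4: no further components; recursion stops.

40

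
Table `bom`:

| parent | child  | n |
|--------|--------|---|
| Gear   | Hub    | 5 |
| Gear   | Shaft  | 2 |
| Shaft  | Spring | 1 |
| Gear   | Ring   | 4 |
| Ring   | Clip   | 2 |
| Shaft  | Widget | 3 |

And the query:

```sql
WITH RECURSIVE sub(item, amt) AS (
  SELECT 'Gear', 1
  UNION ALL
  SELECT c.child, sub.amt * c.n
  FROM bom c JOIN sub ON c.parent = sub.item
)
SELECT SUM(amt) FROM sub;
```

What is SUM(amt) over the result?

28

Base: (Gear, amt=1).
Iteration 1: components of {Gear} -> Hub = 1*5 = 5, Ring = 1*4 = 4, Shaft = 1*2 = 2.
Iteration 2: components of {Hub,Ring,Shaft} -> Clip = 4*2 = 8, Spring = 2*1 = 2, Widget = 2*3 = 6.
Iteration 3: no further components; recursion stops.
SUM(amt) = 1 + 5 + 2 + 4 + 2 + 6 + 8 = 28.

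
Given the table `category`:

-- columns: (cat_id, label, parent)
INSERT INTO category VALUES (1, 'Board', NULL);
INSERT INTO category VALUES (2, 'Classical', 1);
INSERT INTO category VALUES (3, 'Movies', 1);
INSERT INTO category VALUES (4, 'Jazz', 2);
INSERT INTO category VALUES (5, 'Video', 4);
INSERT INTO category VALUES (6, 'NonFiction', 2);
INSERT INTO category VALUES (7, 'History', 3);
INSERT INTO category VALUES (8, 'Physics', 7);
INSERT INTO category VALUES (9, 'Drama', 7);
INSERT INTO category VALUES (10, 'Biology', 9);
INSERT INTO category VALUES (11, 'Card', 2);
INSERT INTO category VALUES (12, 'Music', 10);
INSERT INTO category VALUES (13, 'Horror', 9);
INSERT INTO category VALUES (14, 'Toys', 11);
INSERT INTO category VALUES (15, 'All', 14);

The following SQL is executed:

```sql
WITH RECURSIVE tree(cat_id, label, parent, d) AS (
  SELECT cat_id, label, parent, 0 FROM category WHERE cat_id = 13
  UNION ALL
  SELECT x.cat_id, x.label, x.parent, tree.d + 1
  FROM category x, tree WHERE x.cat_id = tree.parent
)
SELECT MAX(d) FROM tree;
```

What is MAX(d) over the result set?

4

Base: cat_id=13 (Horror), parent=9, d 0.
Iteration 1: join on cat_id=9 -> Drama (id 9, parent=7, d 1).
Iteration 2: join on cat_id=7 -> History (id 7, parent=3, d 2).
Iteration 3: join on cat_id=3 -> Movies (id 3, parent=1, d 3).
Iteration 4: join on cat_id=1 -> Board (id 1, parent=NULL, d 4).
Iteration 5: parent is NULL; no match; recursion stops.
d values: 0, 1, 2, 3, 4; the maximum is 4.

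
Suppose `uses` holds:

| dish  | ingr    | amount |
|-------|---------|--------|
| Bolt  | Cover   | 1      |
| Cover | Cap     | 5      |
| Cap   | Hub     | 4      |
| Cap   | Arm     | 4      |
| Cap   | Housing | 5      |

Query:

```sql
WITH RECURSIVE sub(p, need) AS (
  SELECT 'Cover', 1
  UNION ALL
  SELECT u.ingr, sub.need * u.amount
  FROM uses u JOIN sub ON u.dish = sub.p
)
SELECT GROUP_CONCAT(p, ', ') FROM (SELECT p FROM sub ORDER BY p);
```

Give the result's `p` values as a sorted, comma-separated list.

Arm, Cap, Cover, Housing, Hub

Base: (Cover, need=1).
Iteration 1: components of {Cover} -> Cap = 1*5 = 5.
Iteration 2: components of {Cap} -> Arm = 5*4 = 20, Housing = 5*5 = 25, Hub = 5*4 = 20.
Iteration 3: no further components; recursion stops.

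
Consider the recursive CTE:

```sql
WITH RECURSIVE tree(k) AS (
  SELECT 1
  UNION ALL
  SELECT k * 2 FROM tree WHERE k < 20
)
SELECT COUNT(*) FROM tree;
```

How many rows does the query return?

6

Base: k=1.
Iteration 1: 1 < 20 holds -> k = 1 * 2 = 2.
Iteration 2: 2 < 20 holds -> k = 2 * 2 = 4.
Iteration 3: 4 < 20 holds -> k = 4 * 2 = 8.
Iteration 4: 8 < 20 holds -> k = 8 * 2 = 16.
Iteration 5: 16 < 20 holds -> k = 16 * 2 = 32.
Iteration 6: 32 < 20 fails; recursion stops.
Total rows emitted: 6.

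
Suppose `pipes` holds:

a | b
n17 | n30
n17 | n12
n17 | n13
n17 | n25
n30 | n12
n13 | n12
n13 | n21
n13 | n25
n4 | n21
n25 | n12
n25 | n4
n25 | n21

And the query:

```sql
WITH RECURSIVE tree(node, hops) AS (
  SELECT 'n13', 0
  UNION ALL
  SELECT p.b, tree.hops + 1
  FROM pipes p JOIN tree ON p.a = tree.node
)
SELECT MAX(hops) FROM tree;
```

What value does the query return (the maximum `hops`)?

Base: (n13, hops=0).
Iteration 1: edges from {n13} -> (n12, hops=1), (n21, hops=1), (n25, hops=1).
Iteration 2: edges from {n12,n21,n25} -> (n12, hops=2), (n21, hops=2), (n4, hops=2).
Iteration 3: edges from {n12,n21,n4} -> (n21, hops=3).
Iteration 4: no outgoing edges from {n21}; recursion stops.
hops values: 0, 1, 1, 1, 2, 2, 2, 3; the maximum is 3.

3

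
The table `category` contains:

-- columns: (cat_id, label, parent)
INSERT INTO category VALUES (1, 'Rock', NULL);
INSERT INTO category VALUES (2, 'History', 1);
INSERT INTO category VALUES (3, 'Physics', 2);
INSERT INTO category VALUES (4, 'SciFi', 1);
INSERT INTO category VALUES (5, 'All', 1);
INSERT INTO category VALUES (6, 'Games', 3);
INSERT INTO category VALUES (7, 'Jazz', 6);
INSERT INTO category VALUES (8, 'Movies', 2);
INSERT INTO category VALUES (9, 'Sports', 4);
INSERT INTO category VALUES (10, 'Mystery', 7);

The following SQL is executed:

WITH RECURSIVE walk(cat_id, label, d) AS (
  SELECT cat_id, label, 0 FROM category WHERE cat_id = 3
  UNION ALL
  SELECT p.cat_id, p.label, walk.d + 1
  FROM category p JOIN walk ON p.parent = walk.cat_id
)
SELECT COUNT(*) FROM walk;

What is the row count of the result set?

4

Base: cat_id=3 (Physics) at d 0.
Iteration 1: rows with parent in {3} -> Games (id 6, d 1).
Iteration 2: rows with parent in {6} -> Jazz (id 7, d 2).
Iteration 3: rows with parent in {7} -> Mystery (id 10, d 3).
Iteration 4: no rows with parent in {10}; recursion stops.
Total rows emitted: 4.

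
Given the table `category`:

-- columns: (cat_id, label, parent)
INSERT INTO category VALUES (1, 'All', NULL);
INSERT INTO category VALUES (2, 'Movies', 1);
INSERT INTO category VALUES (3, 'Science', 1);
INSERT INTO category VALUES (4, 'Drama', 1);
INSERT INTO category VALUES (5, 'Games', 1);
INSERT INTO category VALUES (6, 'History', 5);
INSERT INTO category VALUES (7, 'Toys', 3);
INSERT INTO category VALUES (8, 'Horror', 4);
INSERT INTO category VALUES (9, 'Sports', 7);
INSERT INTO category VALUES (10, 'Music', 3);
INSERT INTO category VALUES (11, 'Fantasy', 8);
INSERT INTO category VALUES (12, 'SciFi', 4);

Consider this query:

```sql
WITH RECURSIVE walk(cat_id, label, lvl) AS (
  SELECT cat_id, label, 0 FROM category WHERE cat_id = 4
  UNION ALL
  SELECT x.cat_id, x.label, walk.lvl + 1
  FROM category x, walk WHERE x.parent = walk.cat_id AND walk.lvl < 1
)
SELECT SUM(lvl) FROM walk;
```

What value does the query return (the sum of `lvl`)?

Base: cat_id=4 (Drama) at lvl 0.
Iteration 1: rows with parent in {4} -> Horror (id 8, lvl 1), SciFi (id 12, lvl 1).
Iteration 2: lvl < 1 fails for all current rows; recursion stops.
SUM(lvl) = 0 + 1 + 1 = 2.

2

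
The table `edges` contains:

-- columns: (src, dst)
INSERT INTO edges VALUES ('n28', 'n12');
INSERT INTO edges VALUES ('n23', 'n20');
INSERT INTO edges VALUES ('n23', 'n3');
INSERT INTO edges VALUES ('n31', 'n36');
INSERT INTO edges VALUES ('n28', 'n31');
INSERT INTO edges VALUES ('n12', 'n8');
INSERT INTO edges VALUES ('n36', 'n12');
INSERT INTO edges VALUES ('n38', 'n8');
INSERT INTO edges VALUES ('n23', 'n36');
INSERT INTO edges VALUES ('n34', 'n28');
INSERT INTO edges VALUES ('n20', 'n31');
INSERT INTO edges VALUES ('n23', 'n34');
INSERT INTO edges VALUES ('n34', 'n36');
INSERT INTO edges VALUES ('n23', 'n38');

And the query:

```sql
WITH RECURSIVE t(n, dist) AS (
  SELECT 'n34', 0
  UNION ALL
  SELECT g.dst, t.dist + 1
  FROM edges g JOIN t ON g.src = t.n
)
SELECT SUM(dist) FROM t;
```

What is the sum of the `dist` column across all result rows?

26

Base: (n34, dist=0).
Iteration 1: edges from {n34} -> (n28, dist=1), (n36, dist=1).
Iteration 2: edges from {n28,n36} -> (n12, dist=2) x2, (n31, dist=2). [UNION ALL keeps all 3 new rows, including repeats]
Iteration 3: edges from {n12,n31} -> (n36, dist=3), (n8, dist=3) x2. [UNION ALL keeps all 3 new rows, including repeats]
Iteration 4: edges from {n36,n8} -> (n12, dist=4).
Iteration 5: edges from {n12} -> (n8, dist=5).
Iteration 6: no outgoing edges from {n8}; recursion stops.
SUM(dist) = 0 + 1 + 1 + 2 + 2 + 2 + 3 + 3 + 3 + 4 + 5 = 26.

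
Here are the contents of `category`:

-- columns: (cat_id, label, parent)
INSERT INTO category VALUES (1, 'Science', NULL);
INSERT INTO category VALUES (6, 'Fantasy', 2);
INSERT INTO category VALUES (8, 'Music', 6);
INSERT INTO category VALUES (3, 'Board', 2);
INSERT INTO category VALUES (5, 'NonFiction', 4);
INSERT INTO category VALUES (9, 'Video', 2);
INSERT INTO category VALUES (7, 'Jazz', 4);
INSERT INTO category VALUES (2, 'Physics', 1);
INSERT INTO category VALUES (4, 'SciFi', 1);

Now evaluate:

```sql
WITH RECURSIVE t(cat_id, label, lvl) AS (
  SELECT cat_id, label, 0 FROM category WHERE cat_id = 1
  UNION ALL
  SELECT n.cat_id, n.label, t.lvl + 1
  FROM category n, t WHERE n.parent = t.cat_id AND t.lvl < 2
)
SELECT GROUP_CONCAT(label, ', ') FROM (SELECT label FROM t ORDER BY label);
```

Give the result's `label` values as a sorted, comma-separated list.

Base: cat_id=1 (Science) at lvl 0.
Iteration 1: rows with parent in {1} -> Physics (id 2, lvl 1), SciFi (id 4, lvl 1).
Iteration 2: rows with parent in {2,4} -> Board (id 3, lvl 2), NonFiction (id 5, lvl 2), Fantasy (id 6, lvl 2), Jazz (id 7, lvl 2), Video (id 9, lvl 2).
Iteration 3: lvl < 2 fails for all current rows; recursion stops.

Board, Fantasy, Jazz, NonFiction, Physics, SciFi, Science, Video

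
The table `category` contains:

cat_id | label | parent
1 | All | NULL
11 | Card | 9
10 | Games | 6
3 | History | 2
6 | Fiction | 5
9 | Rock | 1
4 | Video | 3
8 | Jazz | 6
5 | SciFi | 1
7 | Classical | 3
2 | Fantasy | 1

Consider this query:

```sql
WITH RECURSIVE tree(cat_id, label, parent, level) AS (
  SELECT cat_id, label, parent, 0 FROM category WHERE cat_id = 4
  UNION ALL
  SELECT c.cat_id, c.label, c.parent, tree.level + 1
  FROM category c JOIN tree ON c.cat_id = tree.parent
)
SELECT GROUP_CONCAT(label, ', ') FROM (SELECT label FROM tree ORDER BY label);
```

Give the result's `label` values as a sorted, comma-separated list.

Base: cat_id=4 (Video), parent=3, level 0.
Iteration 1: join on cat_id=3 -> History (id 3, parent=2, level 1).
Iteration 2: join on cat_id=2 -> Fantasy (id 2, parent=1, level 2).
Iteration 3: join on cat_id=1 -> All (id 1, parent=NULL, level 3).
Iteration 4: parent is NULL; no match; recursion stops.

All, Fantasy, History, Video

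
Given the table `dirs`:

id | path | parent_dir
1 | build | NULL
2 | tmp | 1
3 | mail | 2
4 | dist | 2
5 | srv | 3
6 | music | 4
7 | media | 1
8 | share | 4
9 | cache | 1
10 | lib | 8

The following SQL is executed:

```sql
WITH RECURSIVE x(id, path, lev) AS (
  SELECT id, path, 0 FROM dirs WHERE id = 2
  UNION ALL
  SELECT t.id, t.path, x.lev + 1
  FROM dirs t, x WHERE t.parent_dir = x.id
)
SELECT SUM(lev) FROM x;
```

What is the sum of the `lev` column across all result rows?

11

Base: id=2 (tmp) at lev 0.
Iteration 1: rows with parent_dir in {2} -> mail (id 3, lev 1), dist (id 4, lev 1).
Iteration 2: rows with parent_dir in {3,4} -> srv (id 5, lev 2), music (id 6, lev 2), share (id 8, lev 2).
Iteration 3: rows with parent_dir in {5,6,8} -> lib (id 10, lev 3).
Iteration 4: no rows with parent_dir in {10}; recursion stops.
SUM(lev) = 0 + 1 + 1 + 2 + 2 + 2 + 3 = 11.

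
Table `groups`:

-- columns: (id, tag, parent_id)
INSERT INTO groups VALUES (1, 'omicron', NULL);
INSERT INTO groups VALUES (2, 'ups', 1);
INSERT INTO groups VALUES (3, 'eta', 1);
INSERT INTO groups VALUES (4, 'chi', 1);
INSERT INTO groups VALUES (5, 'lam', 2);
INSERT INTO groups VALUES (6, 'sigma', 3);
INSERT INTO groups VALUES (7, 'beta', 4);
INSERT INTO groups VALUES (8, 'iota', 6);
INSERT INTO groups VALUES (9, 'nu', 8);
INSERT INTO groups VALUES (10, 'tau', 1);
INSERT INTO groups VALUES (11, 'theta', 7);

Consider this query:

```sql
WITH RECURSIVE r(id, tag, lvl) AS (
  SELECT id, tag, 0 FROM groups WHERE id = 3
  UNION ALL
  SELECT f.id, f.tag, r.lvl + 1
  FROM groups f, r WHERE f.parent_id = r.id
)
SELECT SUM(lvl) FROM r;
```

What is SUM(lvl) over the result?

6

Base: id=3 (eta) at lvl 0.
Iteration 1: rows with parent_id in {3} -> sigma (id 6, lvl 1).
Iteration 2: rows with parent_id in {6} -> iota (id 8, lvl 2).
Iteration 3: rows with parent_id in {8} -> nu (id 9, lvl 3).
Iteration 4: no rows with parent_id in {9}; recursion stops.
SUM(lvl) = 0 + 1 + 2 + 3 = 6.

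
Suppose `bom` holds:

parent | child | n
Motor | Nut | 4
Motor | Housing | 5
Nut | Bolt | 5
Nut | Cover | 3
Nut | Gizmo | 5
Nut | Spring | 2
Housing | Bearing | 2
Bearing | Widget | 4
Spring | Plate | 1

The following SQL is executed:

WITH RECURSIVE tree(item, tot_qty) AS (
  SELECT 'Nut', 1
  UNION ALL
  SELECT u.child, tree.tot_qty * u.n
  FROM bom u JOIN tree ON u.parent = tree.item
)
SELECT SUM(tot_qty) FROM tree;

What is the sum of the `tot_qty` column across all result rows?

18

Base: (Nut, tot_qty=1).
Iteration 1: components of {Nut} -> Bolt = 1*5 = 5, Cover = 1*3 = 3, Gizmo = 1*5 = 5, Spring = 1*2 = 2.
Iteration 2: components of {Bolt,Cover,Gizmo,Spring} -> Plate = 2*1 = 2.
Iteration 3: no further components; recursion stops.
SUM(tot_qty) = 1 + 5 + 3 + 5 + 2 + 2 = 18.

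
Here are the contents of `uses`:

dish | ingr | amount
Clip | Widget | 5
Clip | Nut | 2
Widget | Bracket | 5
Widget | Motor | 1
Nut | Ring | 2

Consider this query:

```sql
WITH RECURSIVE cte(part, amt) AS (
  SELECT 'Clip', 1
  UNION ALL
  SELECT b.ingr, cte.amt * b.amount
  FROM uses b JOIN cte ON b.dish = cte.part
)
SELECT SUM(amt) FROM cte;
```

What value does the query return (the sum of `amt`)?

Base: (Clip, amt=1).
Iteration 1: components of {Clip} -> Nut = 1*2 = 2, Widget = 1*5 = 5.
Iteration 2: components of {Nut,Widget} -> Bracket = 5*5 = 25, Motor = 5*1 = 5, Ring = 2*2 = 4.
Iteration 3: no further components; recursion stops.
SUM(amt) = 1 + 5 + 2 + 25 + 5 + 4 = 42.

42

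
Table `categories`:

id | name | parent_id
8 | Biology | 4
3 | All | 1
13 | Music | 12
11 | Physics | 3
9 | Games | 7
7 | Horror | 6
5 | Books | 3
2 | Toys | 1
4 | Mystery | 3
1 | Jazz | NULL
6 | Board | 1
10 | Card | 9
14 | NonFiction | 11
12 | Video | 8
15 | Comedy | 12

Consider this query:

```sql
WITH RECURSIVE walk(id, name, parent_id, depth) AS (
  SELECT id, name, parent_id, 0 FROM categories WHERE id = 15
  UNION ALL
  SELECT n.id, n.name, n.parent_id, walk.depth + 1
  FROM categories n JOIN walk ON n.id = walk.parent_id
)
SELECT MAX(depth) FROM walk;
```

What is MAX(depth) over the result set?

Base: id=15 (Comedy), parent_id=12, depth 0.
Iteration 1: join on id=12 -> Video (id 12, parent_id=8, depth 1).
Iteration 2: join on id=8 -> Biology (id 8, parent_id=4, depth 2).
Iteration 3: join on id=4 -> Mystery (id 4, parent_id=3, depth 3).
Iteration 4: join on id=3 -> All (id 3, parent_id=1, depth 4).
Iteration 5: join on id=1 -> Jazz (id 1, parent_id=NULL, depth 5).
Iteration 6: parent_id is NULL; no match; recursion stops.
depth values: 0, 1, 2, 3, 4, 5; the maximum is 5.

5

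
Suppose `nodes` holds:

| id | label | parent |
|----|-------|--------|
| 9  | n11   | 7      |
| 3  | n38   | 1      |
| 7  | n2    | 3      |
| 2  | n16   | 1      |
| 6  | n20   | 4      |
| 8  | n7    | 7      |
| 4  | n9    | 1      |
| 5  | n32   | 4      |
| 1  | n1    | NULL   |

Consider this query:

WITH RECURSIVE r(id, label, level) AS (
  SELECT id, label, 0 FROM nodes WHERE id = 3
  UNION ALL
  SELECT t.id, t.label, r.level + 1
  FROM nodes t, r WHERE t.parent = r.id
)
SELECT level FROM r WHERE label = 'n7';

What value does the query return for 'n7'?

Base: id=3 (n38) at level 0.
Iteration 1: rows with parent in {3} -> n2 (id 7, level 1).
Iteration 2: rows with parent in {7} -> n7 (id 8, level 2), n11 (id 9, level 2).
Iteration 3: no rows with parent in {8,9}; recursion stops.

2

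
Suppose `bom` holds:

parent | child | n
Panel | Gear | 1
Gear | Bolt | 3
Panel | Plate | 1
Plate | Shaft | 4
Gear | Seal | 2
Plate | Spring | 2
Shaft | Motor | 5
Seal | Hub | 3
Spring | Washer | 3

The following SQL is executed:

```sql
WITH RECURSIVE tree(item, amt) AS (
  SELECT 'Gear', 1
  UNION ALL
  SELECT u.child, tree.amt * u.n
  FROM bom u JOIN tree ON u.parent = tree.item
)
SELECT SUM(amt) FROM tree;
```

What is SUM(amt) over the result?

12

Base: (Gear, amt=1).
Iteration 1: components of {Gear} -> Bolt = 1*3 = 3, Seal = 1*2 = 2.
Iteration 2: components of {Bolt,Seal} -> Hub = 2*3 = 6.
Iteration 3: no further components; recursion stops.
SUM(amt) = 1 + 3 + 2 + 6 = 12.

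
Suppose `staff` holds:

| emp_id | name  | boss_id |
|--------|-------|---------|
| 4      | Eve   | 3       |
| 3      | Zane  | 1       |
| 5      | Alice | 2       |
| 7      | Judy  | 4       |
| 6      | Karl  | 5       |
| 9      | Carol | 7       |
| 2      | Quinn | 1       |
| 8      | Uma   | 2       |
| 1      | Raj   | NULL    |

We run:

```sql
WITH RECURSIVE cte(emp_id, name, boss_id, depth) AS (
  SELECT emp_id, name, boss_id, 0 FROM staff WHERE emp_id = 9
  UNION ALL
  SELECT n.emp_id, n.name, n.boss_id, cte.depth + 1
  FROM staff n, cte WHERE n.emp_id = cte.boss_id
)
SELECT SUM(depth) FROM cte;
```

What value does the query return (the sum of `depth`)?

Base: emp_id=9 (Carol), boss_id=7, depth 0.
Iteration 1: join on emp_id=7 -> Judy (id 7, boss_id=4, depth 1).
Iteration 2: join on emp_id=4 -> Eve (id 4, boss_id=3, depth 2).
Iteration 3: join on emp_id=3 -> Zane (id 3, boss_id=1, depth 3).
Iteration 4: join on emp_id=1 -> Raj (id 1, boss_id=NULL, depth 4).
Iteration 5: boss_id is NULL; no match; recursion stops.
SUM(depth) = 0 + 1 + 2 + 3 + 4 = 10.

10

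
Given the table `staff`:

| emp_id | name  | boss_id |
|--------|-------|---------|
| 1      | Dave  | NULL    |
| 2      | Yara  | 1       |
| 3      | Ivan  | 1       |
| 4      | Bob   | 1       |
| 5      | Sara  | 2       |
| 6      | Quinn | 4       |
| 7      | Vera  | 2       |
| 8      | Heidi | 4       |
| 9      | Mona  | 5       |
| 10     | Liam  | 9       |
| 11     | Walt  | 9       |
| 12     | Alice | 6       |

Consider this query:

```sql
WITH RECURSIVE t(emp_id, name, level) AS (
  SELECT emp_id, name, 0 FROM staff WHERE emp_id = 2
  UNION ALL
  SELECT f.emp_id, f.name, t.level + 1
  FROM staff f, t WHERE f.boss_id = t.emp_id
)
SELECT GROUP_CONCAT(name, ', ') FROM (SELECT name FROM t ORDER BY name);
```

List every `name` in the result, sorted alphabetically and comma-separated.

Base: emp_id=2 (Yara) at level 0.
Iteration 1: rows with boss_id in {2} -> Sara (id 5, level 1), Vera (id 7, level 1).
Iteration 2: rows with boss_id in {5,7} -> Mona (id 9, level 2).
Iteration 3: rows with boss_id in {9} -> Liam (id 10, level 3), Walt (id 11, level 3).
Iteration 4: no rows with boss_id in {10,11}; recursion stops.

Liam, Mona, Sara, Vera, Walt, Yara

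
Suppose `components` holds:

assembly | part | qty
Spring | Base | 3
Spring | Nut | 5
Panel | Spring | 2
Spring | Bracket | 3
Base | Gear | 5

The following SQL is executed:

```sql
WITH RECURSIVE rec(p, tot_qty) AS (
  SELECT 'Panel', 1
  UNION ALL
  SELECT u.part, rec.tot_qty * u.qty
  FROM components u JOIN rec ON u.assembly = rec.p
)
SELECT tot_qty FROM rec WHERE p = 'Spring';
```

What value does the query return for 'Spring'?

Base: (Panel, tot_qty=1).
Iteration 1: components of {Panel} -> Spring = 1*2 = 2.
Iteration 2: components of {Spring} -> Base = 2*3 = 6, Bracket = 2*3 = 6, Nut = 2*5 = 10.
Iteration 3: components of {Base,Bracket,Nut} -> Gear = 6*5 = 30.
Iteration 4: no further components; recursion stops.

2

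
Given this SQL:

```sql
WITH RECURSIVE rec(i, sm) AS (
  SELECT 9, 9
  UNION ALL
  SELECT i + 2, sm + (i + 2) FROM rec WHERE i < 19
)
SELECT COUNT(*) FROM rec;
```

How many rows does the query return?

6

Base: i=9, sm=9.
Iteration 1: 9 < 19 holds -> i = 9 + 2 = 11, sm = 9 + 11 = 20.
Iteration 2: 11 < 19 holds -> i = 11 + 2 = 13, sm = 20 + 13 = 33.
Iteration 3: 13 < 19 holds -> i = 13 + 2 = 15, sm = 33 + 15 = 48.
Iteration 4: 15 < 19 holds -> i = 15 + 2 = 17, sm = 48 + 17 = 65.
Iteration 5: 17 < 19 holds -> i = 17 + 2 = 19, sm = 65 + 19 = 84.
Iteration 6: 19 < 19 fails; recursion stops.
Total rows emitted: 6.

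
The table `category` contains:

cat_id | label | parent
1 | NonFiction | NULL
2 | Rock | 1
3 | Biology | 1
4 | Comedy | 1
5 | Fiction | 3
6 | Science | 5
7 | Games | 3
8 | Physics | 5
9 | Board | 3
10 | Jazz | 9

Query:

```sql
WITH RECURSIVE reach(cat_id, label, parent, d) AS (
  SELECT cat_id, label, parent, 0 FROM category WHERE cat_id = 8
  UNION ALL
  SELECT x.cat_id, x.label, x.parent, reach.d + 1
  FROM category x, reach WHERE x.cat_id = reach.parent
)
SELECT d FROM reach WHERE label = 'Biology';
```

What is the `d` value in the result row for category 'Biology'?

Base: cat_id=8 (Physics), parent=5, d 0.
Iteration 1: join on cat_id=5 -> Fiction (id 5, parent=3, d 1).
Iteration 2: join on cat_id=3 -> Biology (id 3, parent=1, d 2).
Iteration 3: join on cat_id=1 -> NonFiction (id 1, parent=NULL, d 3).
Iteration 4: parent is NULL; no match; recursion stops.

2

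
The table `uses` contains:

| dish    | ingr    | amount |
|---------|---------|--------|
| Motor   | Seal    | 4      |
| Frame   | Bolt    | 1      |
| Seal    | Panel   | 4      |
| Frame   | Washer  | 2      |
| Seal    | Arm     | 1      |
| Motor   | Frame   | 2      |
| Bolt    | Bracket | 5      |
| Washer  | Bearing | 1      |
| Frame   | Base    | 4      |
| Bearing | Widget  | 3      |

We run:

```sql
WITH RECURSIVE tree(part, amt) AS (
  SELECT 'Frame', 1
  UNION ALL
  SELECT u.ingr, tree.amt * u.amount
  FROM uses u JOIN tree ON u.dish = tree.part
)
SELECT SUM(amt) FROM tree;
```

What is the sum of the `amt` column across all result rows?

21

Base: (Frame, amt=1).
Iteration 1: components of {Frame} -> Base = 1*4 = 4, Bolt = 1*1 = 1, Washer = 1*2 = 2.
Iteration 2: components of {Base,Bolt,Washer} -> Bearing = 2*1 = 2, Bracket = 1*5 = 5.
Iteration 3: components of {Bearing,Bracket} -> Widget = 2*3 = 6.
Iteration 4: no further components; recursion stops.
SUM(amt) = 1 + 1 + 2 + 4 + 5 + 2 + 6 = 21.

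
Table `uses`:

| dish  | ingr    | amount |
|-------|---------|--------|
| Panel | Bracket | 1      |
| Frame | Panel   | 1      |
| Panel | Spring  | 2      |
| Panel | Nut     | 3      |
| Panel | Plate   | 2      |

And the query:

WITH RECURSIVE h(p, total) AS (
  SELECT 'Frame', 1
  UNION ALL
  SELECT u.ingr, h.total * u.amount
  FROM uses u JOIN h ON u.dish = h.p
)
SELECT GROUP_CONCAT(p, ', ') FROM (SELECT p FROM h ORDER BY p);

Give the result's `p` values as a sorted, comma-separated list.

Bracket, Frame, Nut, Panel, Plate, Spring

Base: (Frame, total=1).
Iteration 1: components of {Frame} -> Panel = 1*1 = 1.
Iteration 2: components of {Panel} -> Bracket = 1*1 = 1, Nut = 1*3 = 3, Plate = 1*2 = 2, Spring = 1*2 = 2.
Iteration 3: no further components; recursion stops.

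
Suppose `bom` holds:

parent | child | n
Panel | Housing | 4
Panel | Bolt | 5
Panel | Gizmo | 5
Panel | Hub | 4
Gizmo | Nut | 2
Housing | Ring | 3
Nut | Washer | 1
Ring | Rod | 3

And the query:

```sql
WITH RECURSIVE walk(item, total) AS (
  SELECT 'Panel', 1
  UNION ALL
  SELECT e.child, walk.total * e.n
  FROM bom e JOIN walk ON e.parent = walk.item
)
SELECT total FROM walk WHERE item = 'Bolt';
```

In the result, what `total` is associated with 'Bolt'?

Base: (Panel, total=1).
Iteration 1: components of {Panel} -> Bolt = 1*5 = 5, Gizmo = 1*5 = 5, Housing = 1*4 = 4, Hub = 1*4 = 4.
Iteration 2: components of {Bolt,Gizmo,Housing,Hub} -> Nut = 5*2 = 10, Ring = 4*3 = 12.
Iteration 3: components of {Nut,Ring} -> Rod = 12*3 = 36, Washer = 10*1 = 10.
Iteration 4: no further components; recursion stops.

5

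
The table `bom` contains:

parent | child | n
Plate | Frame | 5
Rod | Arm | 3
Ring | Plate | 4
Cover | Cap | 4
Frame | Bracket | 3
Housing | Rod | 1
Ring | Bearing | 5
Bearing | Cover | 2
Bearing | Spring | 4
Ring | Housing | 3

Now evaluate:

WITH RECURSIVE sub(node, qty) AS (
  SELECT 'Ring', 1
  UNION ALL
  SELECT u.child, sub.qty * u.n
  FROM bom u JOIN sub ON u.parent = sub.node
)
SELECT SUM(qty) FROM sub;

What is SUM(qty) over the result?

175

Base: (Ring, qty=1).
Iteration 1: components of {Ring} -> Bearing = 1*5 = 5, Housing = 1*3 = 3, Plate = 1*4 = 4.
Iteration 2: components of {Bearing,Housing,Plate} -> Cover = 5*2 = 10, Frame = 4*5 = 20, Rod = 3*1 = 3, Spring = 5*4 = 20.
Iteration 3: components of {Cover,Frame,Rod,Spring} -> Arm = 3*3 = 9, Bracket = 20*3 = 60, Cap = 10*4 = 40.
Iteration 4: no further components; recursion stops.
SUM(qty) = 1 + 5 + 3 + 4 + 10 + 20 + 3 + 20 + 40 + 9 + 60 = 175.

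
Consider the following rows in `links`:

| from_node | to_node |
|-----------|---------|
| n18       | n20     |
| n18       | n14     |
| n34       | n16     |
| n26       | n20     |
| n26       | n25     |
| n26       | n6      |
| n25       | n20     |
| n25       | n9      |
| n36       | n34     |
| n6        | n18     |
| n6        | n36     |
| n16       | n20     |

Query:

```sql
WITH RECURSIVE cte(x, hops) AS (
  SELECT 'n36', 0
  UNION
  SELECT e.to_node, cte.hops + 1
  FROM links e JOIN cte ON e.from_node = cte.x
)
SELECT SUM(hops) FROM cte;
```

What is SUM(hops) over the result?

6

Base: (n36, hops=0).
Iteration 1: edges from {n36} -> (n34, hops=1).
Iteration 2: edges from {n34} -> (n16, hops=2).
Iteration 3: edges from {n16} -> (n20, hops=3).
Iteration 4: no outgoing edges from {n20}; recursion stops.
SUM(hops) = 0 + 1 + 2 + 3 = 6.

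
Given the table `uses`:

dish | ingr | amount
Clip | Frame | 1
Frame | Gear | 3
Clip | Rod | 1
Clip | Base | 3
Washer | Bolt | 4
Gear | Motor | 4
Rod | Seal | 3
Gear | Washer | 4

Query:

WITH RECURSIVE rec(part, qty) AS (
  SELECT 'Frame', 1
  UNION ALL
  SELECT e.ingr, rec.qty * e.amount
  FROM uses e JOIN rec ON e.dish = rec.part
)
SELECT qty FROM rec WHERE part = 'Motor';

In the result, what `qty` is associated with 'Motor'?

12

Base: (Frame, qty=1).
Iteration 1: components of {Frame} -> Gear = 1*3 = 3.
Iteration 2: components of {Gear} -> Motor = 3*4 = 12, Washer = 3*4 = 12.
Iteration 3: components of {Motor,Washer} -> Bolt = 12*4 = 48.
Iteration 4: no further components; recursion stops.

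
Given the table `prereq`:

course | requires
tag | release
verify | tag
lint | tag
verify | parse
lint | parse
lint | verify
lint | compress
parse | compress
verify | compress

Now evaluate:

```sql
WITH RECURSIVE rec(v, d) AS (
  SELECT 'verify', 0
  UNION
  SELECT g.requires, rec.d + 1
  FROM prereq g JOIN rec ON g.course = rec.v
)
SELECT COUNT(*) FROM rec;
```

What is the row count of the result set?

6

Base: (verify, d=0).
Iteration 1: edges from {verify} -> (compress, d=1), (parse, d=1), (tag, d=1).
Iteration 2: edges from {compress,parse,tag} -> (compress, d=2), (release, d=2).
Iteration 3: no outgoing edges from {compress,release}; recursion stops.
Total rows emitted: 6.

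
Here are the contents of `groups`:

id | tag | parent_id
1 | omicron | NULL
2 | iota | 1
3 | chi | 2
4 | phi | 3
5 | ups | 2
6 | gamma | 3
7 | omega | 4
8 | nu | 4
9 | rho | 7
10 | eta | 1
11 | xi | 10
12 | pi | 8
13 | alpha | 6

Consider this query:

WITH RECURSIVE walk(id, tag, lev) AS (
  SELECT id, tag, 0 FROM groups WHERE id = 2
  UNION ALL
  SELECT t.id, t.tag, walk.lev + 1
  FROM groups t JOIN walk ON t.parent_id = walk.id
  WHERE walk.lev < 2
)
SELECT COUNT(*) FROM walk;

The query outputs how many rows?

5

Base: id=2 (iota) at lev 0.
Iteration 1: rows with parent_id in {2} -> chi (id 3, lev 1), ups (id 5, lev 1).
Iteration 2: rows with parent_id in {3,5} -> phi (id 4, lev 2), gamma (id 6, lev 2).
Iteration 3: lev < 2 fails for all current rows; recursion stops.
Total rows emitted: 5.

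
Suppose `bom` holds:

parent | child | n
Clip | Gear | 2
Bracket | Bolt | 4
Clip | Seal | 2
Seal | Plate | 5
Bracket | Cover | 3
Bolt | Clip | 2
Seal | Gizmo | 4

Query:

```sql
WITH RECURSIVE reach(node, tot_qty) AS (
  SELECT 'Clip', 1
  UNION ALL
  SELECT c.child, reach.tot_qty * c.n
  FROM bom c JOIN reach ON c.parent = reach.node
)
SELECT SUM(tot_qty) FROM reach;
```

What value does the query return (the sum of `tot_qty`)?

23

Base: (Clip, tot_qty=1).
Iteration 1: components of {Clip} -> Gear = 1*2 = 2, Seal = 1*2 = 2.
Iteration 2: components of {Gear,Seal} -> Gizmo = 2*4 = 8, Plate = 2*5 = 10.
Iteration 3: no further components; recursion stops.
SUM(tot_qty) = 1 + 2 + 2 + 8 + 10 = 23.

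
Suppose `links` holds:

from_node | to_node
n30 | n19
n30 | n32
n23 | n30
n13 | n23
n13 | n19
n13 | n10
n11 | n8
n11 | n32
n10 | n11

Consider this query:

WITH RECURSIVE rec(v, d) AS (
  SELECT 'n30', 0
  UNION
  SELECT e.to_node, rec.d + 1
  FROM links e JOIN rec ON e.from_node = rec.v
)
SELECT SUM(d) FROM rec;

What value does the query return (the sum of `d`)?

Base: (n30, d=0).
Iteration 1: edges from {n30} -> (n19, d=1), (n32, d=1).
Iteration 2: no outgoing edges from {n19,n32}; recursion stops.
SUM(d) = 0 + 1 + 1 = 2.

2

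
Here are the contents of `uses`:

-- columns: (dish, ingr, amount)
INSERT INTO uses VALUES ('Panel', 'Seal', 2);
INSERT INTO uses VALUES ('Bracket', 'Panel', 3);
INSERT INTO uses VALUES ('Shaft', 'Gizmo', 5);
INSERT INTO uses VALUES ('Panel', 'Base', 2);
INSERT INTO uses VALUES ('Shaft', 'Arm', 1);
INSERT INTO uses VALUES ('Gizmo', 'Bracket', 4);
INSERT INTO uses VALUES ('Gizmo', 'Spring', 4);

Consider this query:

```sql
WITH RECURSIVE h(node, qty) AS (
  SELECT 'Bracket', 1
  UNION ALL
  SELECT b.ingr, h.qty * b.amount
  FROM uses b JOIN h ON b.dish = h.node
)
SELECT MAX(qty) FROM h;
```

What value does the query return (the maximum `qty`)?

6

Base: (Bracket, qty=1).
Iteration 1: components of {Bracket} -> Panel = 1*3 = 3.
Iteration 2: components of {Panel} -> Base = 3*2 = 6, Seal = 3*2 = 6.
Iteration 3: no further components; recursion stops.
qty values: 1, 3, 6, 6; the maximum is 6.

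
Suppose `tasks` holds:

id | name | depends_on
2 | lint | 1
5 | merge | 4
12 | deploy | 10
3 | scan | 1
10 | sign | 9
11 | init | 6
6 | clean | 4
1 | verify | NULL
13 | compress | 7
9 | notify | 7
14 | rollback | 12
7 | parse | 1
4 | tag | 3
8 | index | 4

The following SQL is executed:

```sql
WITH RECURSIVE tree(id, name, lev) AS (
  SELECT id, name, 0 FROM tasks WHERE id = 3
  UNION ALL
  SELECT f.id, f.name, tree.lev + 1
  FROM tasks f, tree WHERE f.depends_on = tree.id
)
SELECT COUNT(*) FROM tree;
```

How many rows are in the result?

6

Base: id=3 (scan) at lev 0.
Iteration 1: rows with depends_on in {3} -> tag (id 4, lev 1).
Iteration 2: rows with depends_on in {4} -> merge (id 5, lev 2), clean (id 6, lev 2), index (id 8, lev 2).
Iteration 3: rows with depends_on in {5,6,8} -> init (id 11, lev 3).
Iteration 4: no rows with depends_on in {11}; recursion stops.
Total rows emitted: 6.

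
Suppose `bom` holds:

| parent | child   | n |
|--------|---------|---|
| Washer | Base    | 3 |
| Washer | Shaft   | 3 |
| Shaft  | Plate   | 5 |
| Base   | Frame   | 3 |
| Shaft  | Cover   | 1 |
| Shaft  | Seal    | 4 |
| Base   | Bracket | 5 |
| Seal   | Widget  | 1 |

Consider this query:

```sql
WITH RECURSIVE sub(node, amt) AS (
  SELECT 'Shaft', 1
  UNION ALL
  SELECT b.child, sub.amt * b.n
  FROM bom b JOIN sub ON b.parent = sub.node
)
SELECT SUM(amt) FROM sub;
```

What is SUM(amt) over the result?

Base: (Shaft, amt=1).
Iteration 1: components of {Shaft} -> Cover = 1*1 = 1, Plate = 1*5 = 5, Seal = 1*4 = 4.
Iteration 2: components of {Cover,Plate,Seal} -> Widget = 4*1 = 4.
Iteration 3: no further components; recursion stops.
SUM(amt) = 1 + 5 + 1 + 4 + 4 = 15.

15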